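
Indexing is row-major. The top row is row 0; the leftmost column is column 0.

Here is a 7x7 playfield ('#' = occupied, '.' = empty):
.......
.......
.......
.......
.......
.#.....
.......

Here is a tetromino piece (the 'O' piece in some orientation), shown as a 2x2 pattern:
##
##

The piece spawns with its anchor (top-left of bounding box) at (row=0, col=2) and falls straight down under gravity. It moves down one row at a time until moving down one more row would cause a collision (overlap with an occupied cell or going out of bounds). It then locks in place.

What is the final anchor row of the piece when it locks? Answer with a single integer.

Spawn at (row=0, col=2). Try each row:
  row 0: fits
  row 1: fits
  row 2: fits
  row 3: fits
  row 4: fits
  row 5: fits
  row 6: blocked -> lock at row 5

Answer: 5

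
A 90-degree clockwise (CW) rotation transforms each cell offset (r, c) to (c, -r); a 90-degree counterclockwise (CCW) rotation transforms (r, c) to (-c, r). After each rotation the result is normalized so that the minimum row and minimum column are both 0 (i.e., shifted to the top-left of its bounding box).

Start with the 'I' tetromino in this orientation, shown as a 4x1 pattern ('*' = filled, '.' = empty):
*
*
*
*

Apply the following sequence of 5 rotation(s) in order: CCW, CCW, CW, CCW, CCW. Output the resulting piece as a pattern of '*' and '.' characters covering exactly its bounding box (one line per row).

Start:
*
*
*
*
After rotation 1 (CCW):
****
After rotation 2 (CCW):
*
*
*
*
After rotation 3 (CW):
****
After rotation 4 (CCW):
*
*
*
*
After rotation 5 (CCW):
****

Answer: ****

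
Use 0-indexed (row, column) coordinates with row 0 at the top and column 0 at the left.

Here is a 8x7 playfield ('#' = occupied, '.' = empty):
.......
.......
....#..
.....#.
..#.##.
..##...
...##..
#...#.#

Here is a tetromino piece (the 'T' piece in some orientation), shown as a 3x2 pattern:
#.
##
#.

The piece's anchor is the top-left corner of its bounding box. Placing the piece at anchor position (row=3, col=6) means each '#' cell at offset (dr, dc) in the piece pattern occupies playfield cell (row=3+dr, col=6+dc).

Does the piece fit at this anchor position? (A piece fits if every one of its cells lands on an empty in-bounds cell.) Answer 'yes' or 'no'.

Answer: no

Derivation:
Check each piece cell at anchor (3, 6):
  offset (0,0) -> (3,6): empty -> OK
  offset (1,0) -> (4,6): empty -> OK
  offset (1,1) -> (4,7): out of bounds -> FAIL
  offset (2,0) -> (5,6): empty -> OK
All cells valid: no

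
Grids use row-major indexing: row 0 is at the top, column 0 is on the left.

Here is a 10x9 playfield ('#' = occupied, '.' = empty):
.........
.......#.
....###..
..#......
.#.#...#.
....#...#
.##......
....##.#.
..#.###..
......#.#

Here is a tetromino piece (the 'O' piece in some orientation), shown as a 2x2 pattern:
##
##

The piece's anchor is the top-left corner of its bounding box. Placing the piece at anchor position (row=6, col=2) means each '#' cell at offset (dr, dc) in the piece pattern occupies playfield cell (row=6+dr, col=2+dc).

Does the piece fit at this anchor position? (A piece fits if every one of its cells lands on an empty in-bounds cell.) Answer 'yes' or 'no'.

Answer: no

Derivation:
Check each piece cell at anchor (6, 2):
  offset (0,0) -> (6,2): occupied ('#') -> FAIL
  offset (0,1) -> (6,3): empty -> OK
  offset (1,0) -> (7,2): empty -> OK
  offset (1,1) -> (7,3): empty -> OK
All cells valid: no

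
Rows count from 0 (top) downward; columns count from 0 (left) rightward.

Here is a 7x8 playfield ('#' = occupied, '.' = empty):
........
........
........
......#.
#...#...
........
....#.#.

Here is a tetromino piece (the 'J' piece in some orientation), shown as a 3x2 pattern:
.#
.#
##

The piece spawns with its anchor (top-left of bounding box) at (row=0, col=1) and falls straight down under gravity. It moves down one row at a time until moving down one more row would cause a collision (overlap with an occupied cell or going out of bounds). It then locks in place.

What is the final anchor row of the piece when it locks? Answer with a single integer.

Answer: 4

Derivation:
Spawn at (row=0, col=1). Try each row:
  row 0: fits
  row 1: fits
  row 2: fits
  row 3: fits
  row 4: fits
  row 5: blocked -> lock at row 4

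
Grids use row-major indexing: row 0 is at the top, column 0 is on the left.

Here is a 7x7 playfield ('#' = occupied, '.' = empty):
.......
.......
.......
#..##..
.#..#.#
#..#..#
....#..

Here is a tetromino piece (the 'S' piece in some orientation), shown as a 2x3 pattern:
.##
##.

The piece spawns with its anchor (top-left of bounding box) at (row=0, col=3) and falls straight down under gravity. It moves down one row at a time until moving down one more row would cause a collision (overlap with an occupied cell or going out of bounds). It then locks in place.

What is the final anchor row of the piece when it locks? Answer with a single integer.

Spawn at (row=0, col=3). Try each row:
  row 0: fits
  row 1: fits
  row 2: blocked -> lock at row 1

Answer: 1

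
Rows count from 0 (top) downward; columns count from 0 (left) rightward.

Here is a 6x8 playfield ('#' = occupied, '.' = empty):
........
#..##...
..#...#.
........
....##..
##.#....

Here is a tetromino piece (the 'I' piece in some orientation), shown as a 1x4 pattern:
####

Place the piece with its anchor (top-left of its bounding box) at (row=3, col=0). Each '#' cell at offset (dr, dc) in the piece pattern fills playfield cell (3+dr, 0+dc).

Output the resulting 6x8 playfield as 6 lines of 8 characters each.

Answer: ........
#..##...
..#...#.
####....
....##..
##.#....

Derivation:
Fill (3+0,0+0) = (3,0)
Fill (3+0,0+1) = (3,1)
Fill (3+0,0+2) = (3,2)
Fill (3+0,0+3) = (3,3)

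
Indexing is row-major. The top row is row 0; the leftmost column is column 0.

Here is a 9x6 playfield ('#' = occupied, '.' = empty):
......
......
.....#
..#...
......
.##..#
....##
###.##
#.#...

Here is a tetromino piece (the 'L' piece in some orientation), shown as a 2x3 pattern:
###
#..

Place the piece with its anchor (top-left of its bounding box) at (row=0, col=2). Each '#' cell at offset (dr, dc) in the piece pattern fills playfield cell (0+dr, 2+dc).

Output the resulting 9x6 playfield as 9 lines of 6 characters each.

Answer: ..###.
..#...
.....#
..#...
......
.##..#
....##
###.##
#.#...

Derivation:
Fill (0+0,2+0) = (0,2)
Fill (0+0,2+1) = (0,3)
Fill (0+0,2+2) = (0,4)
Fill (0+1,2+0) = (1,2)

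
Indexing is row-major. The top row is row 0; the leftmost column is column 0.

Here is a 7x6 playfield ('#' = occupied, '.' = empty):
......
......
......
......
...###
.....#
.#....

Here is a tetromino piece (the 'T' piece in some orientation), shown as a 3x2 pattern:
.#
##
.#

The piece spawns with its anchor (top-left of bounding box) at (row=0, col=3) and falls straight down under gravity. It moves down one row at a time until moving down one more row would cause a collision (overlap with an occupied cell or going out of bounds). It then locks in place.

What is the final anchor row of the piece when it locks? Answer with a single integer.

Answer: 1

Derivation:
Spawn at (row=0, col=3). Try each row:
  row 0: fits
  row 1: fits
  row 2: blocked -> lock at row 1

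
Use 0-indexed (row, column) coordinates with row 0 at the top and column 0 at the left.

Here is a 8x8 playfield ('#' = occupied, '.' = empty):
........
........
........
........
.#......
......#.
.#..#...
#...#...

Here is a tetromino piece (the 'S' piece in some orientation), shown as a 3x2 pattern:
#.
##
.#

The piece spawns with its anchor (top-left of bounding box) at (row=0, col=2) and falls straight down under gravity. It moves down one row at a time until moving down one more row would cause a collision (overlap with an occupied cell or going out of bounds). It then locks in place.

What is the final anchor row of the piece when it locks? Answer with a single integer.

Answer: 5

Derivation:
Spawn at (row=0, col=2). Try each row:
  row 0: fits
  row 1: fits
  row 2: fits
  row 3: fits
  row 4: fits
  row 5: fits
  row 6: blocked -> lock at row 5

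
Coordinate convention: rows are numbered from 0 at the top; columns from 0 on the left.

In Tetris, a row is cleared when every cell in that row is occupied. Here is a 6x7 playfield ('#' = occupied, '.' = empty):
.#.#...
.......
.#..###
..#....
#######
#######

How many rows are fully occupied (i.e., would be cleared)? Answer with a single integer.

Check each row:
  row 0: 5 empty cells -> not full
  row 1: 7 empty cells -> not full
  row 2: 3 empty cells -> not full
  row 3: 6 empty cells -> not full
  row 4: 0 empty cells -> FULL (clear)
  row 5: 0 empty cells -> FULL (clear)
Total rows cleared: 2

Answer: 2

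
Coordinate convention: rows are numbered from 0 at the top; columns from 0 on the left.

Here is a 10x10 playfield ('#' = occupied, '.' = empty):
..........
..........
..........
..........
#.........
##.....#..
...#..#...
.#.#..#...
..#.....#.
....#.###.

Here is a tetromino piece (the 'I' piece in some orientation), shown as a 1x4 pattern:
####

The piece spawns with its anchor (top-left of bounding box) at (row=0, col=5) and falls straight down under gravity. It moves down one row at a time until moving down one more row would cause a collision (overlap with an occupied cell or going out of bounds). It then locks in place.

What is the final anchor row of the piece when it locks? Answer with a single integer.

Answer: 4

Derivation:
Spawn at (row=0, col=5). Try each row:
  row 0: fits
  row 1: fits
  row 2: fits
  row 3: fits
  row 4: fits
  row 5: blocked -> lock at row 4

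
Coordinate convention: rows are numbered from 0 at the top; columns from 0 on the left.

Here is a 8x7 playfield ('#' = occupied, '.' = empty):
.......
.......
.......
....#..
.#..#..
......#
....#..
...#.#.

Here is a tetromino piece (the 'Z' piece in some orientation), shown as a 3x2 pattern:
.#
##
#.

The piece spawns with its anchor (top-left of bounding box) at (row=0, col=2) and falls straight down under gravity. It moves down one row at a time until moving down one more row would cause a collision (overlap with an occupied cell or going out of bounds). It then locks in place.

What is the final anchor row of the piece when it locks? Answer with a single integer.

Spawn at (row=0, col=2). Try each row:
  row 0: fits
  row 1: fits
  row 2: fits
  row 3: fits
  row 4: fits
  row 5: fits
  row 6: blocked -> lock at row 5

Answer: 5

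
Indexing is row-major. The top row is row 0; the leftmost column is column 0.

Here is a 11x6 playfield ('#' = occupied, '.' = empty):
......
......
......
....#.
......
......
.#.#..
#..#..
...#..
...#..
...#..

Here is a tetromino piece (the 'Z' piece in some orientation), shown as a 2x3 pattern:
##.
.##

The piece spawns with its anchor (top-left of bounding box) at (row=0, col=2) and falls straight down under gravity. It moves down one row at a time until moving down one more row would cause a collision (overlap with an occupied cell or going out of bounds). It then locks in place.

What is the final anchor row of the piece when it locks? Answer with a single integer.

Spawn at (row=0, col=2). Try each row:
  row 0: fits
  row 1: fits
  row 2: blocked -> lock at row 1

Answer: 1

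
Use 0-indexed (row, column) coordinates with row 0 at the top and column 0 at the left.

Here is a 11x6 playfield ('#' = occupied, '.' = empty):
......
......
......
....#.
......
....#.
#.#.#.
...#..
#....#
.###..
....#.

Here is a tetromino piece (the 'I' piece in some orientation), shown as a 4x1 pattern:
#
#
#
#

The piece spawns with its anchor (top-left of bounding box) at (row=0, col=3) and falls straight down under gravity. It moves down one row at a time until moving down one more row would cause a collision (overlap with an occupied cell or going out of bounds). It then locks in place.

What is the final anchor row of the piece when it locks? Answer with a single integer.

Spawn at (row=0, col=3). Try each row:
  row 0: fits
  row 1: fits
  row 2: fits
  row 3: fits
  row 4: blocked -> lock at row 3

Answer: 3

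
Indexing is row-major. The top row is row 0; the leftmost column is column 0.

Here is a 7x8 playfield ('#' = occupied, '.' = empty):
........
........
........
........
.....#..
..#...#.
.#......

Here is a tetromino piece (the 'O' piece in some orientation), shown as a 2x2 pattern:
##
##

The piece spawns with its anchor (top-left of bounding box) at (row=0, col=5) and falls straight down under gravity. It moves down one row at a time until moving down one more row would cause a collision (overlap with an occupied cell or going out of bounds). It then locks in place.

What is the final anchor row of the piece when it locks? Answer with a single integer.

Answer: 2

Derivation:
Spawn at (row=0, col=5). Try each row:
  row 0: fits
  row 1: fits
  row 2: fits
  row 3: blocked -> lock at row 2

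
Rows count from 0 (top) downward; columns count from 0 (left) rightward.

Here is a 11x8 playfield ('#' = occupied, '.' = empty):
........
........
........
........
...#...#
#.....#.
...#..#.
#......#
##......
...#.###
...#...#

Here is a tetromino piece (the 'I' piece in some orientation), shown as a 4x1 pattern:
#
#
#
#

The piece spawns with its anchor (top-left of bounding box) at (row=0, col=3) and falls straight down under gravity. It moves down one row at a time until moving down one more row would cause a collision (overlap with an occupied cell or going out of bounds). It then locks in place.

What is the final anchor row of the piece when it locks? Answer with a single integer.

Answer: 0

Derivation:
Spawn at (row=0, col=3). Try each row:
  row 0: fits
  row 1: blocked -> lock at row 0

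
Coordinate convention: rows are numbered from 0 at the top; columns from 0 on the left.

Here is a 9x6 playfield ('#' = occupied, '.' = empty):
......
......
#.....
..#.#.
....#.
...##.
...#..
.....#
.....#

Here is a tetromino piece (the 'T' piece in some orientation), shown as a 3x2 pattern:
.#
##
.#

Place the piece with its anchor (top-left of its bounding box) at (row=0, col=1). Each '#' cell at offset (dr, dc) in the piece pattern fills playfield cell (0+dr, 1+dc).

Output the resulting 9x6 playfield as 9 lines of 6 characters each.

Answer: ..#...
.##...
#.#...
..#.#.
....#.
...##.
...#..
.....#
.....#

Derivation:
Fill (0+0,1+1) = (0,2)
Fill (0+1,1+0) = (1,1)
Fill (0+1,1+1) = (1,2)
Fill (0+2,1+1) = (2,2)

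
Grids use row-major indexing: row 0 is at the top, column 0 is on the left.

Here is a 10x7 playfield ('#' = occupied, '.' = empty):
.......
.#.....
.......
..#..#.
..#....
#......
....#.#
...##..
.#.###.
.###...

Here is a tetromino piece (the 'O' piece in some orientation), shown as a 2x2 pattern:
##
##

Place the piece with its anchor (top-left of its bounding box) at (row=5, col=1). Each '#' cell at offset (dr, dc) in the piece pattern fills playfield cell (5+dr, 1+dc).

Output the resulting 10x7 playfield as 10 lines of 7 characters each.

Fill (5+0,1+0) = (5,1)
Fill (5+0,1+1) = (5,2)
Fill (5+1,1+0) = (6,1)
Fill (5+1,1+1) = (6,2)

Answer: .......
.#.....
.......
..#..#.
..#....
###....
.##.#.#
...##..
.#.###.
.###...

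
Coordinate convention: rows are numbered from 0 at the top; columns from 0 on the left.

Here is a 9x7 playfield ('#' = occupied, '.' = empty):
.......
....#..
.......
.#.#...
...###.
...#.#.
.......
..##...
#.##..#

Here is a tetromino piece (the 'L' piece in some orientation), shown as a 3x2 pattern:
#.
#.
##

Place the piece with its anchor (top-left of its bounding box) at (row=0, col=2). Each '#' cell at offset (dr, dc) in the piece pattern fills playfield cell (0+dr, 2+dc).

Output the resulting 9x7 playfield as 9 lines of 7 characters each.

Answer: ..#....
..#.#..
..##...
.#.#...
...###.
...#.#.
.......
..##...
#.##..#

Derivation:
Fill (0+0,2+0) = (0,2)
Fill (0+1,2+0) = (1,2)
Fill (0+2,2+0) = (2,2)
Fill (0+2,2+1) = (2,3)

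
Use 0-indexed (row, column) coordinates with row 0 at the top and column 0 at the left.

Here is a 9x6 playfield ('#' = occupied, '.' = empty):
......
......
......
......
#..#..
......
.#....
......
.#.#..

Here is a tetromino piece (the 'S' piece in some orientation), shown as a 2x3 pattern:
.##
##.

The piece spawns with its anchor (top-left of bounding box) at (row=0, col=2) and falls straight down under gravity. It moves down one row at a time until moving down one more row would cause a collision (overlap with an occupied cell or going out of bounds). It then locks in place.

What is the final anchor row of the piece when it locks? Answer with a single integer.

Answer: 2

Derivation:
Spawn at (row=0, col=2). Try each row:
  row 0: fits
  row 1: fits
  row 2: fits
  row 3: blocked -> lock at row 2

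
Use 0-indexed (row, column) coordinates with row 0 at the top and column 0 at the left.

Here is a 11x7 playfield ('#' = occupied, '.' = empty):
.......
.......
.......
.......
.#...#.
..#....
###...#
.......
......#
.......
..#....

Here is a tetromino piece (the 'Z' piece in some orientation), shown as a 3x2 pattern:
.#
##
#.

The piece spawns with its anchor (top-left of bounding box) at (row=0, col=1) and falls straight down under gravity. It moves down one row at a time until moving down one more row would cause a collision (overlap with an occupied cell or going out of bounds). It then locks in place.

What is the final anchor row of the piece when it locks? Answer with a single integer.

Spawn at (row=0, col=1). Try each row:
  row 0: fits
  row 1: fits
  row 2: blocked -> lock at row 1

Answer: 1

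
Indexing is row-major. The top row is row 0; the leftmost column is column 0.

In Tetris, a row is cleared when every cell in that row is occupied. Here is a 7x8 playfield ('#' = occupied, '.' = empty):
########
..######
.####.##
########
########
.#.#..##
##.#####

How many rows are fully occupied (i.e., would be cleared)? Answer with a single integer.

Answer: 3

Derivation:
Check each row:
  row 0: 0 empty cells -> FULL (clear)
  row 1: 2 empty cells -> not full
  row 2: 2 empty cells -> not full
  row 3: 0 empty cells -> FULL (clear)
  row 4: 0 empty cells -> FULL (clear)
  row 5: 4 empty cells -> not full
  row 6: 1 empty cell -> not full
Total rows cleared: 3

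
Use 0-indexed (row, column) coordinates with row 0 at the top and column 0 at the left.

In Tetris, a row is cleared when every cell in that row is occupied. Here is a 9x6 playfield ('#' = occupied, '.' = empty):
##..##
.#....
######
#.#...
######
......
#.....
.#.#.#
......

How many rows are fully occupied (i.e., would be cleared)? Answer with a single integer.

Answer: 2

Derivation:
Check each row:
  row 0: 2 empty cells -> not full
  row 1: 5 empty cells -> not full
  row 2: 0 empty cells -> FULL (clear)
  row 3: 4 empty cells -> not full
  row 4: 0 empty cells -> FULL (clear)
  row 5: 6 empty cells -> not full
  row 6: 5 empty cells -> not full
  row 7: 3 empty cells -> not full
  row 8: 6 empty cells -> not full
Total rows cleared: 2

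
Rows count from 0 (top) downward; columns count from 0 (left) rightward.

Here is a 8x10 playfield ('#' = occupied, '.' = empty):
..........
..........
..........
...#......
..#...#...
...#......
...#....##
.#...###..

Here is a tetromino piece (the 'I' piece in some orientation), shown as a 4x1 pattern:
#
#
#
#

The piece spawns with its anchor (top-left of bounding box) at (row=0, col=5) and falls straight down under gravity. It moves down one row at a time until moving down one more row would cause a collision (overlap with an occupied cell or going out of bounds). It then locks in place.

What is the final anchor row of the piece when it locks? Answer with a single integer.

Spawn at (row=0, col=5). Try each row:
  row 0: fits
  row 1: fits
  row 2: fits
  row 3: fits
  row 4: blocked -> lock at row 3

Answer: 3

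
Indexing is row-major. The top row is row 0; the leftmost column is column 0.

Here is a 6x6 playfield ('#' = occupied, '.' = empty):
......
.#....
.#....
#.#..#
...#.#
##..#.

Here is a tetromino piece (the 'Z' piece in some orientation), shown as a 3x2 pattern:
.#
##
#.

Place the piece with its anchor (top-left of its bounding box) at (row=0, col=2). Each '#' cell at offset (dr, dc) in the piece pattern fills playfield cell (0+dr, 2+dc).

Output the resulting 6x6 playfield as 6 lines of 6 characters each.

Fill (0+0,2+1) = (0,3)
Fill (0+1,2+0) = (1,2)
Fill (0+1,2+1) = (1,3)
Fill (0+2,2+0) = (2,2)

Answer: ...#..
.###..
.##...
#.#..#
...#.#
##..#.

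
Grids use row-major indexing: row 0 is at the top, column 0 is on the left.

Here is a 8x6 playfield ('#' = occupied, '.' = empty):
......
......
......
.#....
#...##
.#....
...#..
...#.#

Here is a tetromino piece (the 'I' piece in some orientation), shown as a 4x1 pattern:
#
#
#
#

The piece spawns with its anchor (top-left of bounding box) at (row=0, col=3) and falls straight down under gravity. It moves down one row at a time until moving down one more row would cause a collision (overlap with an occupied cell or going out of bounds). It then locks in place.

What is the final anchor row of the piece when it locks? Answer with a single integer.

Answer: 2

Derivation:
Spawn at (row=0, col=3). Try each row:
  row 0: fits
  row 1: fits
  row 2: fits
  row 3: blocked -> lock at row 2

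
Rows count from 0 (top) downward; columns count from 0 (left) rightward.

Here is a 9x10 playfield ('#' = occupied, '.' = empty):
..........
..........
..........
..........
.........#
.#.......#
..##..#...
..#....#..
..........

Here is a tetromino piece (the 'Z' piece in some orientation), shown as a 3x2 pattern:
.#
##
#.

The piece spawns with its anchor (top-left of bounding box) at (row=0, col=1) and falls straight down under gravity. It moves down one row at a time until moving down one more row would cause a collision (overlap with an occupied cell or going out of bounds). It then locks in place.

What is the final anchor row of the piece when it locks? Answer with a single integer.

Answer: 2

Derivation:
Spawn at (row=0, col=1). Try each row:
  row 0: fits
  row 1: fits
  row 2: fits
  row 3: blocked -> lock at row 2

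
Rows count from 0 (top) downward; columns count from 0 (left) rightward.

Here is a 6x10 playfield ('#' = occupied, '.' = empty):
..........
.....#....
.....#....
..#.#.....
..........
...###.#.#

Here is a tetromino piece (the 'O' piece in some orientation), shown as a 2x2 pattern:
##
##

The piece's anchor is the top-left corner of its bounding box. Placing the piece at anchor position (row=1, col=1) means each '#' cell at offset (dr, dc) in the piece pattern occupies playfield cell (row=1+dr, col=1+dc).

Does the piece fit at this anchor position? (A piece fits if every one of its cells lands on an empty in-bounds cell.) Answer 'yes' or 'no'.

Check each piece cell at anchor (1, 1):
  offset (0,0) -> (1,1): empty -> OK
  offset (0,1) -> (1,2): empty -> OK
  offset (1,0) -> (2,1): empty -> OK
  offset (1,1) -> (2,2): empty -> OK
All cells valid: yes

Answer: yes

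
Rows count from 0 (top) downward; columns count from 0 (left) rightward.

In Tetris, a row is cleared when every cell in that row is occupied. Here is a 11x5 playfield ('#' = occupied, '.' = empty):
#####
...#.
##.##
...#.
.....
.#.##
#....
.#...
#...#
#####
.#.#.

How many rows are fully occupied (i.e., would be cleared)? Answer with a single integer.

Answer: 2

Derivation:
Check each row:
  row 0: 0 empty cells -> FULL (clear)
  row 1: 4 empty cells -> not full
  row 2: 1 empty cell -> not full
  row 3: 4 empty cells -> not full
  row 4: 5 empty cells -> not full
  row 5: 2 empty cells -> not full
  row 6: 4 empty cells -> not full
  row 7: 4 empty cells -> not full
  row 8: 3 empty cells -> not full
  row 9: 0 empty cells -> FULL (clear)
  row 10: 3 empty cells -> not full
Total rows cleared: 2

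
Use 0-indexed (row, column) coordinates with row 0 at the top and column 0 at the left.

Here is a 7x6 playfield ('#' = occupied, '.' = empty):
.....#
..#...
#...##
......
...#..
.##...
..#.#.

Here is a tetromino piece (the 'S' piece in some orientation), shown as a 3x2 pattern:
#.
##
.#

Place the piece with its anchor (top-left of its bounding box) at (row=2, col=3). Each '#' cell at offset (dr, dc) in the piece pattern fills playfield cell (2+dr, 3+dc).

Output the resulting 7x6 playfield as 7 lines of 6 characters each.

Answer: .....#
..#...
#..###
...##.
...##.
.##...
..#.#.

Derivation:
Fill (2+0,3+0) = (2,3)
Fill (2+1,3+0) = (3,3)
Fill (2+1,3+1) = (3,4)
Fill (2+2,3+1) = (4,4)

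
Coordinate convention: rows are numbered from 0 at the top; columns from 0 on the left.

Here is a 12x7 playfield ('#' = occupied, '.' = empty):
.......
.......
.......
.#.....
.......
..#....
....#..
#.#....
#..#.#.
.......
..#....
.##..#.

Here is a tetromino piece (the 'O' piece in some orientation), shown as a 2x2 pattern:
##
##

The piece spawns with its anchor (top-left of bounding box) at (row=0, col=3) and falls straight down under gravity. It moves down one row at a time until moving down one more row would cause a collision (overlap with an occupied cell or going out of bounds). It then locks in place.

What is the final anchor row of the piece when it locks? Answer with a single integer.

Answer: 4

Derivation:
Spawn at (row=0, col=3). Try each row:
  row 0: fits
  row 1: fits
  row 2: fits
  row 3: fits
  row 4: fits
  row 5: blocked -> lock at row 4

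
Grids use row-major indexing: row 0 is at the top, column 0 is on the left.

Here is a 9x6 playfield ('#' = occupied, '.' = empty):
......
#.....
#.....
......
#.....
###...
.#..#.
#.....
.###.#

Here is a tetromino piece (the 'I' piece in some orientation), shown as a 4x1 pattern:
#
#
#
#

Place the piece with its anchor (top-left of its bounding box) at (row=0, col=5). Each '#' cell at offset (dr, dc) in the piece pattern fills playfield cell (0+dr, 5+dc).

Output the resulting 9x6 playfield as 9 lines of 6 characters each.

Answer: .....#
#....#
#....#
.....#
#.....
###...
.#..#.
#.....
.###.#

Derivation:
Fill (0+0,5+0) = (0,5)
Fill (0+1,5+0) = (1,5)
Fill (0+2,5+0) = (2,5)
Fill (0+3,5+0) = (3,5)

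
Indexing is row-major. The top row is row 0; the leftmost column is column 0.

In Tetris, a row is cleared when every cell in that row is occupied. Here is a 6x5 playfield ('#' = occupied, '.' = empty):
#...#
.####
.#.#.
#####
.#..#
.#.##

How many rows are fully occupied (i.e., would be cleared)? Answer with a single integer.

Check each row:
  row 0: 3 empty cells -> not full
  row 1: 1 empty cell -> not full
  row 2: 3 empty cells -> not full
  row 3: 0 empty cells -> FULL (clear)
  row 4: 3 empty cells -> not full
  row 5: 2 empty cells -> not full
Total rows cleared: 1

Answer: 1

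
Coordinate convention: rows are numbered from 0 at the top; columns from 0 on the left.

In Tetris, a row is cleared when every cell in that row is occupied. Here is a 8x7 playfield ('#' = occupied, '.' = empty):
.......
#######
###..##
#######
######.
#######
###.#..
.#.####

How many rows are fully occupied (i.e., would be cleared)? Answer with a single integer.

Check each row:
  row 0: 7 empty cells -> not full
  row 1: 0 empty cells -> FULL (clear)
  row 2: 2 empty cells -> not full
  row 3: 0 empty cells -> FULL (clear)
  row 4: 1 empty cell -> not full
  row 5: 0 empty cells -> FULL (clear)
  row 6: 3 empty cells -> not full
  row 7: 2 empty cells -> not full
Total rows cleared: 3

Answer: 3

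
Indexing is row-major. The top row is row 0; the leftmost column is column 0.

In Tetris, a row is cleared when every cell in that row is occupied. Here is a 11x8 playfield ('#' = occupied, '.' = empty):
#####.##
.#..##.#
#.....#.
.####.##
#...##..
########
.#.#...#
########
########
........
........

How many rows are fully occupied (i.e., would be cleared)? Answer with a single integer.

Check each row:
  row 0: 1 empty cell -> not full
  row 1: 4 empty cells -> not full
  row 2: 6 empty cells -> not full
  row 3: 2 empty cells -> not full
  row 4: 5 empty cells -> not full
  row 5: 0 empty cells -> FULL (clear)
  row 6: 5 empty cells -> not full
  row 7: 0 empty cells -> FULL (clear)
  row 8: 0 empty cells -> FULL (clear)
  row 9: 8 empty cells -> not full
  row 10: 8 empty cells -> not full
Total rows cleared: 3

Answer: 3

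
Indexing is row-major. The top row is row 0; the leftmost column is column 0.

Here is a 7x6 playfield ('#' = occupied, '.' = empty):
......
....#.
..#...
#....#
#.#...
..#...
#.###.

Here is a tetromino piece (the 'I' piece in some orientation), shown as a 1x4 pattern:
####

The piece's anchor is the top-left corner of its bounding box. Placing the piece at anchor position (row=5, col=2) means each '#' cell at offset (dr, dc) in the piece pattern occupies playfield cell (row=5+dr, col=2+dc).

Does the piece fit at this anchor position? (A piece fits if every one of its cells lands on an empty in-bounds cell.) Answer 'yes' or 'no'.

Answer: no

Derivation:
Check each piece cell at anchor (5, 2):
  offset (0,0) -> (5,2): occupied ('#') -> FAIL
  offset (0,1) -> (5,3): empty -> OK
  offset (0,2) -> (5,4): empty -> OK
  offset (0,3) -> (5,5): empty -> OK
All cells valid: no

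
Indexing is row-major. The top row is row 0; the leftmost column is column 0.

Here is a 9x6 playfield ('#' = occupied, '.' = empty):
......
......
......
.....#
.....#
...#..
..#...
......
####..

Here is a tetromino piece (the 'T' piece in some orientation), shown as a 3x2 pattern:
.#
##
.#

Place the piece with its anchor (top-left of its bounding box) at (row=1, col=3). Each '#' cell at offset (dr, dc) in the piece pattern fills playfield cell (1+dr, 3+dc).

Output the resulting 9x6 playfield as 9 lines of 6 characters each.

Answer: ......
....#.
...##.
....##
.....#
...#..
..#...
......
####..

Derivation:
Fill (1+0,3+1) = (1,4)
Fill (1+1,3+0) = (2,3)
Fill (1+1,3+1) = (2,4)
Fill (1+2,3+1) = (3,4)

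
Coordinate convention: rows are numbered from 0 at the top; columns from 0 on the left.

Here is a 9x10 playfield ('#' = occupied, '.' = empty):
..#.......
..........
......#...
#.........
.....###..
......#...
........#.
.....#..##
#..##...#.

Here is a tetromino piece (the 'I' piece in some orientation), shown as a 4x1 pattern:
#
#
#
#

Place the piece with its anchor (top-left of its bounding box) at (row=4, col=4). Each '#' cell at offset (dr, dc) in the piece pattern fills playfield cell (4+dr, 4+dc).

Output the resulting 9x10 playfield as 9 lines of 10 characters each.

Fill (4+0,4+0) = (4,4)
Fill (4+1,4+0) = (5,4)
Fill (4+2,4+0) = (6,4)
Fill (4+3,4+0) = (7,4)

Answer: ..#.......
..........
......#...
#.........
....####..
....#.#...
....#...#.
....##..##
#..##...#.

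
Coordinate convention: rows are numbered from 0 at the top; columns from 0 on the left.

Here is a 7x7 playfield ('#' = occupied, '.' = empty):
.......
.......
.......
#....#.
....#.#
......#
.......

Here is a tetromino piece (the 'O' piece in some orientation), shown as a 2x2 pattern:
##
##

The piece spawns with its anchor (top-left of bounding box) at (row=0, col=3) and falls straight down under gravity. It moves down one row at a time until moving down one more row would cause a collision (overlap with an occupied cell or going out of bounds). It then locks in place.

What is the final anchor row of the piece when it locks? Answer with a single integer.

Spawn at (row=0, col=3). Try each row:
  row 0: fits
  row 1: fits
  row 2: fits
  row 3: blocked -> lock at row 2

Answer: 2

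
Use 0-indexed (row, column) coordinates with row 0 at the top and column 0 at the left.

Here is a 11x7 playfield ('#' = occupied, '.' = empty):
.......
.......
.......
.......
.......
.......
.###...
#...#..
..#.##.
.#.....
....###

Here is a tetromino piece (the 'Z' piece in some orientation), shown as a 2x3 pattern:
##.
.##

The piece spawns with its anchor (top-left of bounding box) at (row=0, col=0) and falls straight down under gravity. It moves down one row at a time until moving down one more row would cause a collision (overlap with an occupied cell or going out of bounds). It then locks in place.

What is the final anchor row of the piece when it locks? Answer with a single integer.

Spawn at (row=0, col=0). Try each row:
  row 0: fits
  row 1: fits
  row 2: fits
  row 3: fits
  row 4: fits
  row 5: blocked -> lock at row 4

Answer: 4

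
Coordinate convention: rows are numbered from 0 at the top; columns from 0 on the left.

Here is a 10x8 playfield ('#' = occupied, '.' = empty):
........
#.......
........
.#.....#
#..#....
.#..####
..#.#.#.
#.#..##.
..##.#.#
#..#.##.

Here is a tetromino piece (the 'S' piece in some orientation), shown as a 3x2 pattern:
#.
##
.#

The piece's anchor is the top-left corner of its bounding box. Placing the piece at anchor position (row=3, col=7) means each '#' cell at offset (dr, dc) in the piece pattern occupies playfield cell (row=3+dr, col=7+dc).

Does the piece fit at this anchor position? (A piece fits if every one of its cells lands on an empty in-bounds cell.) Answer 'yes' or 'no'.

Answer: no

Derivation:
Check each piece cell at anchor (3, 7):
  offset (0,0) -> (3,7): occupied ('#') -> FAIL
  offset (1,0) -> (4,7): empty -> OK
  offset (1,1) -> (4,8): out of bounds -> FAIL
  offset (2,1) -> (5,8): out of bounds -> FAIL
All cells valid: no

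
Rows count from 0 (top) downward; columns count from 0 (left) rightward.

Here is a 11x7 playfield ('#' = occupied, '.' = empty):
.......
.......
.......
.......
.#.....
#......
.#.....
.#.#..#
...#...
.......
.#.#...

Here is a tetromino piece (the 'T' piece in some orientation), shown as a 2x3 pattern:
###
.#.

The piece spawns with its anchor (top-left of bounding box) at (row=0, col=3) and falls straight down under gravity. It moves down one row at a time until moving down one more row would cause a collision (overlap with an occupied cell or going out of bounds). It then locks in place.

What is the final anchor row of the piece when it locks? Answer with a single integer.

Answer: 6

Derivation:
Spawn at (row=0, col=3). Try each row:
  row 0: fits
  row 1: fits
  row 2: fits
  row 3: fits
  row 4: fits
  row 5: fits
  row 6: fits
  row 7: blocked -> lock at row 6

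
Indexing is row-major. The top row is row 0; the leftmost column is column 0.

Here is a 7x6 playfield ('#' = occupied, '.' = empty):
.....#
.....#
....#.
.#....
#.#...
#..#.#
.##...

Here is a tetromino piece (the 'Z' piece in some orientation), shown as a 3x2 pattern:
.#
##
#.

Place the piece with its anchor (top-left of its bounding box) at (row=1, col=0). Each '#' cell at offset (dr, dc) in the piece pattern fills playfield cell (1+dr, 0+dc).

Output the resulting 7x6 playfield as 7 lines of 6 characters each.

Fill (1+0,0+1) = (1,1)
Fill (1+1,0+0) = (2,0)
Fill (1+1,0+1) = (2,1)
Fill (1+2,0+0) = (3,0)

Answer: .....#
.#...#
##..#.
##....
#.#...
#..#.#
.##...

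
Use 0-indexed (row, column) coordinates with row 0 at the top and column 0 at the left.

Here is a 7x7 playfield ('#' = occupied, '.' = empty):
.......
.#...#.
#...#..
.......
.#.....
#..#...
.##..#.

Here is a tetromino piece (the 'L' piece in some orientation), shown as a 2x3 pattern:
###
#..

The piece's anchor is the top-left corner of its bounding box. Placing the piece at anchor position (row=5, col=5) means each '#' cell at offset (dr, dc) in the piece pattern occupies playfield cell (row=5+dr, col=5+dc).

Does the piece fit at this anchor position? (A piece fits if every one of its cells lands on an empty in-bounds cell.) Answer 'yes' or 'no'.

Answer: no

Derivation:
Check each piece cell at anchor (5, 5):
  offset (0,0) -> (5,5): empty -> OK
  offset (0,1) -> (5,6): empty -> OK
  offset (0,2) -> (5,7): out of bounds -> FAIL
  offset (1,0) -> (6,5): occupied ('#') -> FAIL
All cells valid: no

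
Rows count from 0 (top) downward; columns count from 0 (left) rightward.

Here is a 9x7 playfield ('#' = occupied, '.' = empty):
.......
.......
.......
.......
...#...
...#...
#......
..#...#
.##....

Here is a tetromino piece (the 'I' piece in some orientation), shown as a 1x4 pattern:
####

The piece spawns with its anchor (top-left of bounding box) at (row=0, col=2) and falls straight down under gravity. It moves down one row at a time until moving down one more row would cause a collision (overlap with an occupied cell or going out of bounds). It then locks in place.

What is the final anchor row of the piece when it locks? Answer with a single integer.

Answer: 3

Derivation:
Spawn at (row=0, col=2). Try each row:
  row 0: fits
  row 1: fits
  row 2: fits
  row 3: fits
  row 4: blocked -> lock at row 3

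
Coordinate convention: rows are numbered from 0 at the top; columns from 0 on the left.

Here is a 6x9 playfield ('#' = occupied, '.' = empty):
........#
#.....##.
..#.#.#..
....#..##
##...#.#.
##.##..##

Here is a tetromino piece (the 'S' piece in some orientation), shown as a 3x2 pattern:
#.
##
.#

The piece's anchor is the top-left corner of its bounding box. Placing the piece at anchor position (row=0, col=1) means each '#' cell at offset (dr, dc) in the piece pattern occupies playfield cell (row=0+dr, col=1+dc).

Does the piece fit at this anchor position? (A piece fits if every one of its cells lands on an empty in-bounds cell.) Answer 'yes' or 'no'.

Answer: no

Derivation:
Check each piece cell at anchor (0, 1):
  offset (0,0) -> (0,1): empty -> OK
  offset (1,0) -> (1,1): empty -> OK
  offset (1,1) -> (1,2): empty -> OK
  offset (2,1) -> (2,2): occupied ('#') -> FAIL
All cells valid: no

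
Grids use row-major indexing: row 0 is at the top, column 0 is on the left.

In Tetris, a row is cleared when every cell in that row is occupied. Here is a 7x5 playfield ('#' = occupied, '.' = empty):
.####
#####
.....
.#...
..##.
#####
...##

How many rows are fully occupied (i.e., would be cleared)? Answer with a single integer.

Answer: 2

Derivation:
Check each row:
  row 0: 1 empty cell -> not full
  row 1: 0 empty cells -> FULL (clear)
  row 2: 5 empty cells -> not full
  row 3: 4 empty cells -> not full
  row 4: 3 empty cells -> not full
  row 5: 0 empty cells -> FULL (clear)
  row 6: 3 empty cells -> not full
Total rows cleared: 2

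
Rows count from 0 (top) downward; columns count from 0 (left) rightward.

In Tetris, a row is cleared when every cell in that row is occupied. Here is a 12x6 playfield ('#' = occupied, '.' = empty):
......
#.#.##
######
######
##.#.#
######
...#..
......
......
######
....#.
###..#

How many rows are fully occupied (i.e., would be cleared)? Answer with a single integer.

Answer: 4

Derivation:
Check each row:
  row 0: 6 empty cells -> not full
  row 1: 2 empty cells -> not full
  row 2: 0 empty cells -> FULL (clear)
  row 3: 0 empty cells -> FULL (clear)
  row 4: 2 empty cells -> not full
  row 5: 0 empty cells -> FULL (clear)
  row 6: 5 empty cells -> not full
  row 7: 6 empty cells -> not full
  row 8: 6 empty cells -> not full
  row 9: 0 empty cells -> FULL (clear)
  row 10: 5 empty cells -> not full
  row 11: 2 empty cells -> not full
Total rows cleared: 4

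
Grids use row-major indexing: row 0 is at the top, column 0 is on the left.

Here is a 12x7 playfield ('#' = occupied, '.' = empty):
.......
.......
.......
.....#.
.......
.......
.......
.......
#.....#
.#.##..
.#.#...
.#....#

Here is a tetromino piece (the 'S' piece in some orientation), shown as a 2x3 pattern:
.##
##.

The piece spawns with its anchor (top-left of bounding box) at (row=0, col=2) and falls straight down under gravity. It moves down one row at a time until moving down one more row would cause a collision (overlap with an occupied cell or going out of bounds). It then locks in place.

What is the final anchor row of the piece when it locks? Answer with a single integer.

Spawn at (row=0, col=2). Try each row:
  row 0: fits
  row 1: fits
  row 2: fits
  row 3: fits
  row 4: fits
  row 5: fits
  row 6: fits
  row 7: fits
  row 8: blocked -> lock at row 7

Answer: 7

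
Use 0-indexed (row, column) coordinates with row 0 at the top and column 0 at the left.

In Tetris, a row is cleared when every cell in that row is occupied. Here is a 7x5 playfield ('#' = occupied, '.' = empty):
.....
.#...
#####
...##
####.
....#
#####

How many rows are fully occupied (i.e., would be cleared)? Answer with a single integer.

Answer: 2

Derivation:
Check each row:
  row 0: 5 empty cells -> not full
  row 1: 4 empty cells -> not full
  row 2: 0 empty cells -> FULL (clear)
  row 3: 3 empty cells -> not full
  row 4: 1 empty cell -> not full
  row 5: 4 empty cells -> not full
  row 6: 0 empty cells -> FULL (clear)
Total rows cleared: 2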